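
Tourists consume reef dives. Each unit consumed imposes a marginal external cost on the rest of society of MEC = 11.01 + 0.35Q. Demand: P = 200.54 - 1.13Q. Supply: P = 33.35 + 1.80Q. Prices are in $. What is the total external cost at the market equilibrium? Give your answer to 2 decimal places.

$1198.05

Market equilibrium (private): 33.35 + 1.80Q = 200.54 - 1.13Q → Q_m = 57.0614.
Total external cost = ∫₀^{Q_m} (11.01 + 0.35Q) dQ = 11.01×57.0614 + ½×0.35×57.0614² = 1198.0466.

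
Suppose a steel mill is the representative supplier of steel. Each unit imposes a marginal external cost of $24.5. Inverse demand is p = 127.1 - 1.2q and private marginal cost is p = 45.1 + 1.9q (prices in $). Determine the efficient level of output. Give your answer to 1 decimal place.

Social marginal cost = private MC + MEC = 69.6 + 1.9q.
Set SMC = demand: 69.6 + 1.9q = 127.1 - 1.2q → q* = 18.5484.

q* = 18.5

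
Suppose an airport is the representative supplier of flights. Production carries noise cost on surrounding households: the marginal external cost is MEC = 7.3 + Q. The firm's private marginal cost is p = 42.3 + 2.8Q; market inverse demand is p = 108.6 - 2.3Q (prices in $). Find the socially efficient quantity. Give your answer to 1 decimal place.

Q* = 9.7

Social marginal cost = private MC + MEC = 49.6 + 3.8Q.
Set SMC = demand: 49.6 + 3.8Q = 108.6 - 2.3Q → Q* = 9.6721.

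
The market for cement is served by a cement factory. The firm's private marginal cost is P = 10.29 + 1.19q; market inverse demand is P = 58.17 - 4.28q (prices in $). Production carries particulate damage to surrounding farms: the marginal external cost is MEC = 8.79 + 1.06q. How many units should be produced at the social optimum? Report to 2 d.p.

q* = 5.99

Social marginal cost = private MC + MEC = 19.08 + 2.25q.
Set SMC = demand: 19.08 + 2.25q = 58.17 - 4.28q → q* = 5.9862.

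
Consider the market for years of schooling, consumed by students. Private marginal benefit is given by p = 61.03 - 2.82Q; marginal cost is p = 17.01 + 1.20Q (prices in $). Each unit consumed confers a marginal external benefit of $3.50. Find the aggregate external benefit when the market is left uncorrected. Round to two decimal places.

$38.33

Market equilibrium (private): 17.01 + 1.20Q = 61.03 - 2.82Q → Q_m = 10.9502.
Total external benefit = MEB × Q_m = 3.50 × 10.9502 = 38.3257.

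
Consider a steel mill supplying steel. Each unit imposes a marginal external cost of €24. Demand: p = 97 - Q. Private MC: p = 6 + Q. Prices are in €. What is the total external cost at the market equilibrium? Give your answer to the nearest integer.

€1092

Market equilibrium (private): 6 + Q = 97 - Q → Q_m = 45.5000.
Total external cost = MEC × Q_m = 24 × 45.5000 = 1092.0000.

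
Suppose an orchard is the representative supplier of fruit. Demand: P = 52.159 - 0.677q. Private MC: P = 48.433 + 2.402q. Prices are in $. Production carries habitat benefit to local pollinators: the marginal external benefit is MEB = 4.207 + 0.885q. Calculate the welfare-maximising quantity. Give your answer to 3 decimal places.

Social marginal cost = private MC − MEB = 44.226 + 1.517q.
Set SMC = demand: 44.226 + 1.517q = 52.159 - 0.677q → q* = 3.6158.

q* = 3.616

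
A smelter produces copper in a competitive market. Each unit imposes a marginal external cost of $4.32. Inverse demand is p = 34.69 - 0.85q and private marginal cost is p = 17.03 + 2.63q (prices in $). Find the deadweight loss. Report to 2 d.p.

Market equilibrium (private): 17.03 + 2.63q = 34.69 - 0.85q → q_m = 5.0747.
Social marginal cost = private MC + MEC = 21.35 + 2.63q.
Set SMC = demand: 21.35 + 2.63q = 34.69 - 0.85q → q* = 3.8333.
Height of the DWL triangle at q_m is SMC(q_m) − demand(q_m) = MEC(q_m) = 4.3200.
DWL = ½ × 1.2414 × 4.3200 = 2.6814.

DWL = $2.68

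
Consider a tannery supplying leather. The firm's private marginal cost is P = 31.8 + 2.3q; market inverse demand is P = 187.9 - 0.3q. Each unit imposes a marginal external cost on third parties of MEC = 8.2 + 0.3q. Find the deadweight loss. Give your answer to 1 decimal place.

Market equilibrium (private): 31.8 + 2.3q = 187.9 - 0.3q → q_m = 60.0385.
Social marginal cost = private MC + MEC = 40.0 + 2.6q.
Set SMC = demand: 40.0 + 2.6q = 187.9 - 0.3q → q* = 51.0000.
The loss is the area between SMC and demand from q* to q_m; with linear curves that's a triangle of height MEC(q_m).
DWL = ½ × 9.0385 × 26.2115 = 118.4563.

DWL = 118.5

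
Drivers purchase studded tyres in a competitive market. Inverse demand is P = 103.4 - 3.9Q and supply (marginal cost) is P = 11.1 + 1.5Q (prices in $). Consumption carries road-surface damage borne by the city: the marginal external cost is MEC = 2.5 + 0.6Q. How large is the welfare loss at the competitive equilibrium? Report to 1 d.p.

Market equilibrium (private): 11.1 + 1.5Q = 103.4 - 3.9Q → Q_m = 17.0926.
Social marginal benefit = demand − MEC = 100.9 - 4.5Q.
Set SMB = MC: 100.9 - 4.5Q = 11.1 + 1.5Q → Q* = 14.9667.
Height of the DWL triangle at Q_m is MC(Q_m) − SMB(Q_m) = MEC(Q_m) = 12.7556.
DWL = ½ × 2.1259 × 12.7556 = 13.5586.

DWL = $13.6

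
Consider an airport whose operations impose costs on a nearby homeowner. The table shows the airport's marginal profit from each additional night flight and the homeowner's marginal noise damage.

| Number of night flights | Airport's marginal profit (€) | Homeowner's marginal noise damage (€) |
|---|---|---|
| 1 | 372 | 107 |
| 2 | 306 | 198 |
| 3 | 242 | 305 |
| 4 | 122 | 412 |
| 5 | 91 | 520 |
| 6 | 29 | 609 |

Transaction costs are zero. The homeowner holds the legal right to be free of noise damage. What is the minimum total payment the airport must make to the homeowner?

€305

Efficient level: marginal profit ≥ marginal noise damage through level 2, so k* = 2.
With the homeowner holding the right, the airport must at least compensate total damage at k*: 107 + 198 = 305.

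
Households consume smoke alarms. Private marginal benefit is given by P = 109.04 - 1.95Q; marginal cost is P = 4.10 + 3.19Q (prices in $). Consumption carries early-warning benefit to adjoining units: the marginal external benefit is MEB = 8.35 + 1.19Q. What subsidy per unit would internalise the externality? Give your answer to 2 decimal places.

subsidy = $42.48 per unit

Social marginal benefit = demand + MEB = 117.39 - 0.76Q.
Set SMB = MC: 117.39 - 0.76Q = 4.10 + 3.19Q → Q* = 28.6810.
The Pigouvian subsidy equals MEB at Q*: 8.35 + 1.19×28.6810 = 42.4804.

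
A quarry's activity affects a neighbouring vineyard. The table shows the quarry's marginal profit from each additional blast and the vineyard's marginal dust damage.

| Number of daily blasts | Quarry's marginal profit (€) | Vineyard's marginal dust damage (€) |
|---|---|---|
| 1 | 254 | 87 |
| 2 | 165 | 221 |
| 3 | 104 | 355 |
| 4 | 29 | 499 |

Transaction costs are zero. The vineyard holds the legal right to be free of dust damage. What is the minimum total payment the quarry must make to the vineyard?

Efficient level: marginal profit ≥ marginal dust damage through level 1, so k* = 1.
With the vineyard holding the right, the quarry must at least compensate total damage at k*: 87 = 87.

€87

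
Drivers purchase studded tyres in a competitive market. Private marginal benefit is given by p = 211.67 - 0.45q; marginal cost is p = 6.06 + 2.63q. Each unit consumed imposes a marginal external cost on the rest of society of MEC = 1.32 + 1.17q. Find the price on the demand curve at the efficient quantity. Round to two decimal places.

Social marginal benefit = demand − MEC = 210.35 - 1.62q.
Set SMB = MC: 210.35 - 1.62q = 6.06 + 2.63q → q* = 48.0682.
Consumer price on the demand curve at q*: 211.67 − 0.45×48.0682 = 190.0393.

P = 190.04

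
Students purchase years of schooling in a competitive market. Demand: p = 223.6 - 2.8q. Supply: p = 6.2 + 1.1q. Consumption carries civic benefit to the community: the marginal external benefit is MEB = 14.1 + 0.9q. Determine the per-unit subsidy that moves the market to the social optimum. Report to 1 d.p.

Social marginal benefit = demand + MEB = 237.7 - 1.9q.
Set SMB = MC: 237.7 - 1.9q = 6.2 + 1.1q → q* = 77.1667.
The Pigouvian subsidy equals MEB at q*: 14.1 + 0.9×77.1667 = 83.5500.

subsidy = 83.6 per unit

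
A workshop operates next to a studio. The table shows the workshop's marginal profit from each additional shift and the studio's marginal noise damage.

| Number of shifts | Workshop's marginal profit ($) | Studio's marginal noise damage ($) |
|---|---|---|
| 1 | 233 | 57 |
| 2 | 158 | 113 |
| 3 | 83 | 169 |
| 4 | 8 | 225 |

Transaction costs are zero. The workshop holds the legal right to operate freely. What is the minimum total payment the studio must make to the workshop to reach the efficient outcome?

Left alone the workshop would choose level 4 (marginal profit stays positive).
Efficient level: k* = 2 (marginal profit ≥ marginal noise damage through 2).
The studio must at least cover the workshop's forgone profit from cutting 4→2: 83 + 8 = 91.

$91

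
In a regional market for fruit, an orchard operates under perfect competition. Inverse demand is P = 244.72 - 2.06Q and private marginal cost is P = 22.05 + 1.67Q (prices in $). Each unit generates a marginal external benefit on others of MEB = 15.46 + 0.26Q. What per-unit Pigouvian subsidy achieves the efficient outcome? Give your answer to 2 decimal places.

subsidy = $33.30 per unit

Social marginal cost = private MC − MEB = 6.59 + 1.41Q.
Set SMC = demand: 6.59 + 1.41Q = 244.72 - 2.06Q → Q* = 68.6254.
The Pigouvian subsidy equals MEB at Q*: 15.46 + 0.26×68.6254 = 33.3026.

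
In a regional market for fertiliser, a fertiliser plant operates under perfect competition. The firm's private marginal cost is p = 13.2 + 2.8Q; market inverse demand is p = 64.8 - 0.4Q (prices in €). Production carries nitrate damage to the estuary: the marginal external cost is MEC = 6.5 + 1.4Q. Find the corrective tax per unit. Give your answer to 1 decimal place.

Social marginal cost = private MC + MEC = 19.7 + 4.2Q.
Set SMC = demand: 19.7 + 4.2Q = 64.8 - 0.4Q → Q* = 9.8043.
The Pigouvian tax equals MEC at Q*: 6.5 + 1.4×9.8043 = 20.2260.

tax = €20.2 per unit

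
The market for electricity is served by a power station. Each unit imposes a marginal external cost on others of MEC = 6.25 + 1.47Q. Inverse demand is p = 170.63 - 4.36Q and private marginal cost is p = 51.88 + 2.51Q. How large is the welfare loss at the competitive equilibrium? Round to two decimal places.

DWL = 60.09

Market equilibrium (private): 51.88 + 2.51Q = 170.63 - 4.36Q → Q_m = 17.2853.
Social marginal cost = private MC + MEC = 58.13 + 3.98Q.
Set SMC = demand: 58.13 + 3.98Q = 170.63 - 4.36Q → Q* = 13.4892.
Between Q* and Q_m the wedge SMC − demand runs linearly from 0 to MEC(Q_m), so the loss is a triangle.
DWL = ½ × 3.7961 × 31.6594 = 60.0911.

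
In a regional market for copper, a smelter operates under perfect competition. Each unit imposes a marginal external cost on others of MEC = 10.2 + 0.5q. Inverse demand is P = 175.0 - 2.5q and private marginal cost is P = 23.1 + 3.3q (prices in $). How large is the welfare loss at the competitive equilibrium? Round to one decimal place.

Market equilibrium (private): 23.1 + 3.3q = 175.0 - 2.5q → q_m = 26.1897.
Social marginal cost = private MC + MEC = 33.3 + 3.8q.
Set SMC = demand: 33.3 + 3.8q = 175.0 - 2.5q → q* = 22.4921.
The welfare-loss triangle has base |q_m − q*| and height MEC(q_m) (the vertical gap between SMC and demand is zero at q* and MEC at q_m).
DWL = ½ × 3.6976 × 23.2948 = 43.0674.

DWL = $43.1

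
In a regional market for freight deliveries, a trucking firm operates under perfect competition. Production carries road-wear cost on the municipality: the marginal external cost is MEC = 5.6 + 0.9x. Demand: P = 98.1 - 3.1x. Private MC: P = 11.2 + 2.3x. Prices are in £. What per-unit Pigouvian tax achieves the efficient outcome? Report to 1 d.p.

Social marginal cost = private MC + MEC = 16.8 + 3.2x.
Set SMC = demand: 16.8 + 3.2x = 98.1 - 3.1x → x* = 12.9048.
The Pigouvian tax equals MEC at x*: 5.6 + 0.9×12.9048 = 17.2143.

tax = £17.2 per unit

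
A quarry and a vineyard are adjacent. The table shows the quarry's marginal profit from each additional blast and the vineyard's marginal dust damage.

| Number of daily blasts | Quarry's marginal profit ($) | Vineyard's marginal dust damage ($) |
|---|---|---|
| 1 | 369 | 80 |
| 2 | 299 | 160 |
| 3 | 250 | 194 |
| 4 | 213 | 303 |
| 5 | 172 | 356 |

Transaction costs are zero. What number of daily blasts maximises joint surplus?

Bargaining reaches the level where marginal profit last exceeds marginal dust damage.
That holds through level 3 (250 ≥ 194) but not at 4 (213 < 303).

3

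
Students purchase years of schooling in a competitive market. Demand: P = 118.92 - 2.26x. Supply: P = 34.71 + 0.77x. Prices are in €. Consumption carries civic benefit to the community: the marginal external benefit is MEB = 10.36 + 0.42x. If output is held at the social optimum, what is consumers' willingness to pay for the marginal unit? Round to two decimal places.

P = €37.03

Social marginal benefit = demand + MEB = 129.28 - 1.84x.
Set SMB = MC: 129.28 - 1.84x = 34.71 + 0.77x → x* = 36.2337.
Consumer price on the demand curve at x*: 118.92 − 2.26×36.2337 = 37.0318.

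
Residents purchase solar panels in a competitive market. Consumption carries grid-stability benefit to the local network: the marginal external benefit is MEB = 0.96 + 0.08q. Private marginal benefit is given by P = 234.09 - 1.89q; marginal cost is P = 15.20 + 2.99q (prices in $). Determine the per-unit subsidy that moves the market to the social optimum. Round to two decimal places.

Social marginal benefit = demand + MEB = 235.05 - 1.81q.
Set SMB = MC: 235.05 - 1.81q = 15.20 + 2.99q → q* = 45.8021.
The Pigouvian subsidy equals MEB at q*: 0.96 + 0.08×45.8021 = 4.6242.

subsidy = $4.62 per unit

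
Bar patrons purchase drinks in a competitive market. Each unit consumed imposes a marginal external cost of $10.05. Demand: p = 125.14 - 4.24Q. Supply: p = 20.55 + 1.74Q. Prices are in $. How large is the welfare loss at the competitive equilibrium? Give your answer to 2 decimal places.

Market equilibrium (private): 20.55 + 1.74Q = 125.14 - 4.24Q → Q_m = 17.4900.
Social marginal benefit = demand − MEC = 115.09 - 4.24Q.
Set SMB = MC: 115.09 - 4.24Q = 20.55 + 1.74Q → Q* = 15.8094.
The welfare-loss triangle has base |Q_m − Q*| and height MEC(Q_m) (the vertical gap between SMB and MC is zero at Q* and MEC at Q_m).
DWL = ½ × 1.6806 × 10.0500 = 8.4450.

DWL = $8.45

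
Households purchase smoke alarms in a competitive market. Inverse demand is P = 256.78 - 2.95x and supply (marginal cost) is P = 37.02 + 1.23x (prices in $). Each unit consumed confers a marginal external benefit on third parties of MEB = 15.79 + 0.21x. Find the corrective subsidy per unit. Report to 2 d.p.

subsidy = $28.25 per unit

Social marginal benefit = demand + MEB = 272.57 - 2.74x.
Set SMB = MC: 272.57 - 2.74x = 37.02 + 1.23x → x* = 59.3325.
The Pigouvian subsidy equals MEB at x*: 15.79 + 0.21×59.3325 = 28.2498.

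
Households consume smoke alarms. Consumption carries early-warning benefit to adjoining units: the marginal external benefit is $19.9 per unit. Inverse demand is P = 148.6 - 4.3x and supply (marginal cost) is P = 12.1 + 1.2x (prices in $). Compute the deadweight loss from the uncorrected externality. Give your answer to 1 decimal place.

Market equilibrium (private): 12.1 + 1.2x = 148.6 - 4.3x → x_m = 24.8182.
Social marginal benefit = demand + MEB = 168.5 - 4.3x.
Set SMB = MC: 168.5 - 4.3x = 12.1 + 1.2x → x* = 28.4364.
Height of the DWL triangle at x_m is SMB(x_m) − MC(x_m) = MEB(x_m) = 19.9000.
DWL = ½ × 3.6182 × 19.9000 = 36.0011.

DWL = $36.0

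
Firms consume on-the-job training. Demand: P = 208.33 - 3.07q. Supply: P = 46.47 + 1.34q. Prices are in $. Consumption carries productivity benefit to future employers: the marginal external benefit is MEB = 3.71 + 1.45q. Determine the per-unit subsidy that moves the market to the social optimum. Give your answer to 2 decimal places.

subsidy = $84.82 per unit

Social marginal benefit = demand + MEB = 212.04 - 1.62q.
Set SMB = MC: 212.04 - 1.62q = 46.47 + 1.34q → q* = 55.9358.
The Pigouvian subsidy equals MEB at q*: 3.71 + 1.45×55.9358 = 84.8169.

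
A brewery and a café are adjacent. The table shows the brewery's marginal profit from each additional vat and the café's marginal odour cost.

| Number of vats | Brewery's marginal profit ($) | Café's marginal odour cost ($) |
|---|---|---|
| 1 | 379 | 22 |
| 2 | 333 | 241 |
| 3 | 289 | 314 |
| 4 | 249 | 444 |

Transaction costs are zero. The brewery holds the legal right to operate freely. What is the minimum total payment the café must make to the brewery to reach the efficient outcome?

$538

Left alone the brewery would choose level 4 (marginal profit stays positive).
Efficient level: k* = 2 (marginal profit ≥ marginal odour cost through 2).
The café must at least cover the brewery's forgone profit from cutting 4→2: 289 + 249 = 538.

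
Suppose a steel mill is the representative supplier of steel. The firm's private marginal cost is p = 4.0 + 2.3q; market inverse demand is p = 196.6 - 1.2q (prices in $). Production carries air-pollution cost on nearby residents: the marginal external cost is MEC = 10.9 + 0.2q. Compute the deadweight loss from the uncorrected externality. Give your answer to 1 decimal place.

Market equilibrium (private): 4.0 + 2.3q = 196.6 - 1.2q → q_m = 55.0286.
Social marginal cost = private MC + MEC = 14.9 + 2.5q.
Set SMC = demand: 14.9 + 2.5q = 196.6 - 1.2q → q* = 49.1081.
The loss is the area between SMC and demand from q* to q_m; with linear curves that's a triangle of height MEC(q_m).
DWL = ½ × 5.9205 × 21.9057 = 64.8463.

DWL = $64.8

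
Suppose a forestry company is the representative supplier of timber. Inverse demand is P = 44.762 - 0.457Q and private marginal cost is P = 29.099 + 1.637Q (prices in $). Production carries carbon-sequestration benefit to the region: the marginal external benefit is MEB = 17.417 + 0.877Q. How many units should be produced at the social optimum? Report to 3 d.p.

Social marginal cost = private MC − MEB = 11.682 + 0.760Q.
Set SMC = demand: 11.682 + 0.760Q = 44.762 - 0.457Q → Q* = 27.1816.

Q* = 27.182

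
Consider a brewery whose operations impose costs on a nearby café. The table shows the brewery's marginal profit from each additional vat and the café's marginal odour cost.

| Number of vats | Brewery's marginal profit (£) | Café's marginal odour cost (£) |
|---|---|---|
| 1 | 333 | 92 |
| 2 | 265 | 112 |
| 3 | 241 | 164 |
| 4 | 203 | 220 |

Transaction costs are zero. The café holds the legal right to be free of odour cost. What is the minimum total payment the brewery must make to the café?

Efficient level: marginal profit ≥ marginal odour cost through level 3, so k* = 3.
With the café holding the right, the brewery must at least compensate total damage at k*: 92 + 112 + 164 = 368.

£368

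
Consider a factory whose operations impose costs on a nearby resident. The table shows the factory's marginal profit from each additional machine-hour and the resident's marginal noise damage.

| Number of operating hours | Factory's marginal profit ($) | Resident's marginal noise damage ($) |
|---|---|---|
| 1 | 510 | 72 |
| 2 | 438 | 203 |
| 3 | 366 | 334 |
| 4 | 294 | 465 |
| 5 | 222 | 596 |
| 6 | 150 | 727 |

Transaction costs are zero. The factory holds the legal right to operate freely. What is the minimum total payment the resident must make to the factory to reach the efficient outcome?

Left alone the factory would choose level 6 (marginal profit stays positive).
Efficient level: k* = 3 (marginal profit ≥ marginal noise damage through 3).
The resident must at least cover the factory's forgone profit from cutting 6→3: 294 + 222 + 150 = 666.

$666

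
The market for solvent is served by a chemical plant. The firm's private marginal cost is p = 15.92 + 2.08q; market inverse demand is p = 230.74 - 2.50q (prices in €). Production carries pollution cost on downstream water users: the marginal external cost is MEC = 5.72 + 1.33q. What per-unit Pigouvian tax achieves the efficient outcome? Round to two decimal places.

Social marginal cost = private MC + MEC = 21.64 + 3.41q.
Set SMC = demand: 21.64 + 3.41q = 230.74 - 2.50q → q* = 35.3807.
The Pigouvian tax equals MEC at q*: 5.72 + 1.33×35.3807 = 52.7763.

tax = €52.78 per unit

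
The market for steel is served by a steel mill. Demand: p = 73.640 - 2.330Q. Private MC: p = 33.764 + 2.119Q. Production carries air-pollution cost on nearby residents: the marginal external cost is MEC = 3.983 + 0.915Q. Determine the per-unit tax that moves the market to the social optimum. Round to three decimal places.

tax = 10.106 per unit

Social marginal cost = private MC + MEC = 37.747 + 3.034Q.
Set SMC = demand: 37.747 + 3.034Q = 73.640 - 2.330Q → Q* = 6.6915.
The Pigouvian tax equals MEC at Q*: 3.983 + 0.915×6.6915 = 10.1057.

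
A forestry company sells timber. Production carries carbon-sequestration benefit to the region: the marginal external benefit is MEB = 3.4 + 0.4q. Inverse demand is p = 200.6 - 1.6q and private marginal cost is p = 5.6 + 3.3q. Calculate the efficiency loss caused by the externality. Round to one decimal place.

DWL = 41.5

Market equilibrium (private): 5.6 + 3.3q = 200.6 - 1.6q → q_m = 39.7959.
Social marginal cost = private MC − MEB = 2.2 + 2.9q.
Set SMC = demand: 2.2 + 2.9q = 200.6 - 1.6q → q* = 44.0889.
The welfare-loss triangle has base |q_m − q*| and height MEB(q_m) (the vertical gap between SMC and demand is zero at q* and MEB at q_m).
DWL = ½ × 4.2930 × 19.3184 = 41.4669.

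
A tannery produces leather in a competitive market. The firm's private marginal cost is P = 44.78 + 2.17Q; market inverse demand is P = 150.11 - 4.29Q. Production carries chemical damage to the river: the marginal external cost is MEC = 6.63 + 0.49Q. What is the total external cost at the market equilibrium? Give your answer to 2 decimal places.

Market equilibrium (private): 44.78 + 2.17Q = 150.11 - 4.29Q → Q_m = 16.3050.
Total external cost = ∫₀^{Q_m} (6.63 + 0.49Q) dQ = 6.63×16.3050 + ½×0.49×16.3050² = 173.2361.

173.24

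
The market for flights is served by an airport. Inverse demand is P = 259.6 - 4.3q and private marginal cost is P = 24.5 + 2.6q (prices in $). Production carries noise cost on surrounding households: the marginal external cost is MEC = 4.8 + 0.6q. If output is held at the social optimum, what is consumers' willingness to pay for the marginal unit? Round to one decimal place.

P = $127.6

Social marginal cost = private MC + MEC = 29.3 + 3.2q.
Set SMC = demand: 29.3 + 3.2q = 259.6 - 4.3q → q* = 30.7067.
Consumer price on the demand curve at q*: 259.6 − 4.3×30.7067 = 127.5612.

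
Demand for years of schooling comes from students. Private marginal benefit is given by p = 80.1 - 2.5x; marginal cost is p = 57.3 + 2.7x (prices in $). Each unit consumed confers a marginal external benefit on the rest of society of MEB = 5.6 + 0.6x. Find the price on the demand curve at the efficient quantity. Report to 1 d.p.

P = $64.7

Social marginal benefit = demand + MEB = 85.7 - 1.9x.
Set SMB = MC: 85.7 - 1.9x = 57.3 + 2.7x → x* = 6.1739.
Consumer price on the demand curve at x*: 80.1 − 2.5×6.1739 = 64.6653.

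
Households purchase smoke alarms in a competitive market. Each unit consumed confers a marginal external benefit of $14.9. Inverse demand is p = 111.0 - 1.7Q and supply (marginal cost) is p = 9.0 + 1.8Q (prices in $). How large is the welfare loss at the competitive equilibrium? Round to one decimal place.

DWL = $31.7

Market equilibrium (private): 9.0 + 1.8Q = 111.0 - 1.7Q → Q_m = 29.1429.
Social marginal benefit = demand + MEB = 125.9 - 1.7Q.
Set SMB = MC: 125.9 - 1.7Q = 9.0 + 1.8Q → Q* = 33.4000.
Height of the DWL triangle at Q_m is SMB(Q_m) − MC(Q_m) = MEB(Q_m) = 14.9000.
DWL = ½ × 4.2571 × 14.9000 = 31.7154.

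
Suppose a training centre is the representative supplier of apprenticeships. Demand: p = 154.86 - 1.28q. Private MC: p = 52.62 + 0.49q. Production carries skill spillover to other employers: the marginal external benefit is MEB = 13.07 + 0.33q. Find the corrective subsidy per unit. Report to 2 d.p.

Social marginal cost = private MC − MEB = 39.55 + 0.16q.
Set SMC = demand: 39.55 + 0.16q = 154.86 - 1.28q → q* = 80.0764.
The Pigouvian subsidy equals MEB at q*: 13.07 + 0.33×80.0764 = 39.4952.

subsidy = 39.50 per unit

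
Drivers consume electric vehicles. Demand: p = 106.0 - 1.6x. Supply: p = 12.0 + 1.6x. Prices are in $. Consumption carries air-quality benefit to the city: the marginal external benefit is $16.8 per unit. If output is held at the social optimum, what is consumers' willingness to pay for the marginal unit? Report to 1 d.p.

Social marginal benefit = demand + MEB = 122.8 - 1.6x.
Set SMB = MC: 122.8 - 1.6x = 12.0 + 1.6x → x* = 34.6250.
Consumer price on the demand curve at x*: 106.0 − 1.6×34.6250 = 50.6000.

P = $50.6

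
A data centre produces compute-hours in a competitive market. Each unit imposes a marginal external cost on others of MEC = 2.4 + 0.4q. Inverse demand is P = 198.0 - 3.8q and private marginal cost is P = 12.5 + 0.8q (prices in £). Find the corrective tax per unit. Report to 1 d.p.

Social marginal cost = private MC + MEC = 14.9 + 1.2q.
Set SMC = demand: 14.9 + 1.2q = 198.0 - 3.8q → q* = 36.6200.
The Pigouvian tax equals MEC at q*: 2.4 + 0.4×36.6200 = 17.0480.

tax = £17.0 per unit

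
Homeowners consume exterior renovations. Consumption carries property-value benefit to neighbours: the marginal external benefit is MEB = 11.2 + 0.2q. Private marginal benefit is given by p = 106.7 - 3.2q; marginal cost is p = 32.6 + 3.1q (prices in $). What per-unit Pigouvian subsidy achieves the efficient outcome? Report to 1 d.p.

subsidy = $14.0 per unit

Social marginal benefit = demand + MEB = 117.9 - 3.0q.
Set SMB = MC: 117.9 - 3.0q = 32.6 + 3.1q → q* = 13.9836.
The Pigouvian subsidy equals MEB at q*: 11.2 + 0.2×13.9836 = 13.9967.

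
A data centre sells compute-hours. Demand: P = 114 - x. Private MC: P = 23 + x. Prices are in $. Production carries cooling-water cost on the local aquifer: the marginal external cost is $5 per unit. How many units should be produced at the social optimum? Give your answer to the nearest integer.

Social marginal cost = private MC + MEC = 28 + x.
Set SMC = demand: 28 + x = 114 - x → x* = 43.0000.

x* = 43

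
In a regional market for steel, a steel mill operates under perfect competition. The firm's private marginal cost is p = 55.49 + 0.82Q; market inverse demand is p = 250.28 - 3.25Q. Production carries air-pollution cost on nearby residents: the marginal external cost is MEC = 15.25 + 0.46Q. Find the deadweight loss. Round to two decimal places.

Market equilibrium (private): 55.49 + 0.82Q = 250.28 - 3.25Q → Q_m = 47.8600.
Social marginal cost = private MC + MEC = 70.74 + 1.28Q.
Set SMC = demand: 70.74 + 1.28Q = 250.28 - 3.25Q → Q* = 39.6336.
Between Q* and Q_m the wedge SMC − demand runs linearly from 0 to MEC(Q_m), so the loss is a triangle.
DWL = ½ × 8.2264 × 37.2656 = 153.2809.

DWL = 153.28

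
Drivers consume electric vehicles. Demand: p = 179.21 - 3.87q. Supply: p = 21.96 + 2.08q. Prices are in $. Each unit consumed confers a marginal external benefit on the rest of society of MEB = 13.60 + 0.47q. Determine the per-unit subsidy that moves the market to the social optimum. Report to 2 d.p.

subsidy = $28.25 per unit

Social marginal benefit = demand + MEB = 192.81 - 3.40q.
Set SMB = MC: 192.81 - 3.40q = 21.96 + 2.08q → q* = 31.1770.
The Pigouvian subsidy equals MEB at q*: 13.60 + 0.47×31.1770 = 28.2532.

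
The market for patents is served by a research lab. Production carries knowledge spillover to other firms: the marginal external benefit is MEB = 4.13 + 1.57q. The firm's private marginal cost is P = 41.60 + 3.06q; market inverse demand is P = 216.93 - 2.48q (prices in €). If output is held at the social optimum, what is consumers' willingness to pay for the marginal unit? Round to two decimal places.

Social marginal cost = private MC − MEB = 37.47 + 1.49q.
Set SMC = demand: 37.47 + 1.49q = 216.93 - 2.48q → q* = 45.2040.
Consumer price on the demand curve at q*: 216.93 − 2.48×45.2040 = 104.8241.

P = €104.82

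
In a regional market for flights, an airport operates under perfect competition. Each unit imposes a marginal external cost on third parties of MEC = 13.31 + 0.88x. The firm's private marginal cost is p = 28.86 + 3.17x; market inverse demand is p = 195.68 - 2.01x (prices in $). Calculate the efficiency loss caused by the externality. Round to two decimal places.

Market equilibrium (private): 28.86 + 3.17x = 195.68 - 2.01x → x_m = 32.2046.
Social marginal cost = private MC + MEC = 42.17 + 4.05x.
Set SMC = demand: 42.17 + 4.05x = 195.68 - 2.01x → x* = 25.3317.
Height of the DWL triangle at x_m is SMC(x_m) − demand(x_m) = MEC(x_m) = 41.6501.
DWL = ½ × 6.8729 × 41.6501 = 143.1285.

DWL = $143.13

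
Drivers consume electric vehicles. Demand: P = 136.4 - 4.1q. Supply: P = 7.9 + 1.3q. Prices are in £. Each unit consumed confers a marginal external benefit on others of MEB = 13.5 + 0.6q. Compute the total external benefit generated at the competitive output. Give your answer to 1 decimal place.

£491.1

Market equilibrium (private): 7.9 + 1.3q = 136.4 - 4.1q → q_m = 23.7963.
Total external benefit = ∫₀^{q_m} (13.5 + 0.6q) dq = 13.5×23.7963 + ½×0.6×23.7963² = 491.1292.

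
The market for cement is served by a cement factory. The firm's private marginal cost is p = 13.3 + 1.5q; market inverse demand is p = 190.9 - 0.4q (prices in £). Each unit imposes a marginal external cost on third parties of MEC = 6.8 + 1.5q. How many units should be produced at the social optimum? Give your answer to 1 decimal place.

Social marginal cost = private MC + MEC = 20.1 + 3.0q.
Set SMC = demand: 20.1 + 3.0q = 190.9 - 0.4q → q* = 50.2353.

q* = 50.2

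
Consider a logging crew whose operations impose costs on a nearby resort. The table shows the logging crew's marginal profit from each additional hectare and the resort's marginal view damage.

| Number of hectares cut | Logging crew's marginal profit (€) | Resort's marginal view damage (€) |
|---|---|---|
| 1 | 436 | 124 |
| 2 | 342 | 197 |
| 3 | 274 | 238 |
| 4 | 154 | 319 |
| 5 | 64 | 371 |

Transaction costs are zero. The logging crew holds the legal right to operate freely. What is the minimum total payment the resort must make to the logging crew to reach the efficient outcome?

€218

Left alone the logging crew would choose level 5 (marginal profit stays positive).
Efficient level: k* = 3 (marginal profit ≥ marginal view damage through 3).
The resort must at least cover the logging crew's forgone profit from cutting 5→3: 154 + 64 = 218.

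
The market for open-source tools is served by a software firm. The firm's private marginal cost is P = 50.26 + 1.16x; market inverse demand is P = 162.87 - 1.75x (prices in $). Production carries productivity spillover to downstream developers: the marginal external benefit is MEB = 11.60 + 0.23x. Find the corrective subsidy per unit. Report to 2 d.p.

Social marginal cost = private MC − MEB = 38.66 + 0.93x.
Set SMC = demand: 38.66 + 0.93x = 162.87 - 1.75x → x* = 46.3470.
The Pigouvian subsidy equals MEB at x*: 11.60 + 0.23×46.3470 = 22.2598.

subsidy = $22.26 per unit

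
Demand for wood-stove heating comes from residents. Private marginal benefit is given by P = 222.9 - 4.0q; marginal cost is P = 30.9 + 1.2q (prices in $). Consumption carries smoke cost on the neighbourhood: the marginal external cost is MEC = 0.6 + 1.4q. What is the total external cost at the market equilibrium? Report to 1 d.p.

$976.5

Market equilibrium (private): 30.9 + 1.2q = 222.9 - 4.0q → q_m = 36.9231.
Total external cost = ∫₀^{q_m} (0.6 + 1.4q) dq = 0.6×36.9231 + ½×1.4×36.9231² = 976.4746.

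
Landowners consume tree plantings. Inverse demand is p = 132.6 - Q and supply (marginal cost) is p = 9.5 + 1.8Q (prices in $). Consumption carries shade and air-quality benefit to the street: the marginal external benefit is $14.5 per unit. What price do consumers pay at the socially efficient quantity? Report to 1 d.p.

P = $83.5

Social marginal benefit = demand + MEB = 147.1 - Q.
Set SMB = MC: 147.1 - Q = 9.5 + 1.8Q → Q* = 49.1429.
Consumer price on the demand curve at Q*: 132.6 − 1.0×49.1429 = 83.4571.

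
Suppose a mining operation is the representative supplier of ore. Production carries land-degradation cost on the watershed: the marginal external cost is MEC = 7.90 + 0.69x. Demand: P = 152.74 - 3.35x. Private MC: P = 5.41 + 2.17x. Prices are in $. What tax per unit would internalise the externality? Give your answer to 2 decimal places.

tax = $23.39 per unit

Social marginal cost = private MC + MEC = 13.31 + 2.86x.
Set SMC = demand: 13.31 + 2.86x = 152.74 - 3.35x → x* = 22.4525.
The Pigouvian tax equals MEC at x*: 7.90 + 0.69×22.4525 = 23.3922.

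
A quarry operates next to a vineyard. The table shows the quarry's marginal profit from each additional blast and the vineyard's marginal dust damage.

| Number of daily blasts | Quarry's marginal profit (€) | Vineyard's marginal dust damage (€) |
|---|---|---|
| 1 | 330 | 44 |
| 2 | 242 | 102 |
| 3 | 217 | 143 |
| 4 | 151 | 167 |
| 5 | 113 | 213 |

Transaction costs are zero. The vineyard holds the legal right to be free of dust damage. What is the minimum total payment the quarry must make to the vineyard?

Efficient level: marginal profit ≥ marginal dust damage through level 3, so k* = 3.
With the vineyard holding the right, the quarry must at least compensate total damage at k*: 44 + 102 + 143 = 289.

€289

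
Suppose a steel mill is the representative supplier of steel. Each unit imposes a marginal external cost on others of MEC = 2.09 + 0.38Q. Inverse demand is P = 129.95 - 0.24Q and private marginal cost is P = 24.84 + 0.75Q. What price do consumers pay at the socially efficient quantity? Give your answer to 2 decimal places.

P = 111.90

Social marginal cost = private MC + MEC = 26.93 + 1.13Q.
Set SMC = demand: 26.93 + 1.13Q = 129.95 - 0.24Q → Q* = 75.1971.
Consumer price on the demand curve at Q*: 129.95 − 0.24×75.1971 = 111.9027.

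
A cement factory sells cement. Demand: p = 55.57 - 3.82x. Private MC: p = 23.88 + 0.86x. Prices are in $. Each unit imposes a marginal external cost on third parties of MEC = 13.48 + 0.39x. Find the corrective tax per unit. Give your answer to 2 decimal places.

tax = $14.88 per unit

Social marginal cost = private MC + MEC = 37.36 + 1.25x.
Set SMC = demand: 37.36 + 1.25x = 55.57 - 3.82x → x* = 3.5917.
The Pigouvian tax equals MEC at x*: 13.48 + 0.39×3.5917 = 14.8808.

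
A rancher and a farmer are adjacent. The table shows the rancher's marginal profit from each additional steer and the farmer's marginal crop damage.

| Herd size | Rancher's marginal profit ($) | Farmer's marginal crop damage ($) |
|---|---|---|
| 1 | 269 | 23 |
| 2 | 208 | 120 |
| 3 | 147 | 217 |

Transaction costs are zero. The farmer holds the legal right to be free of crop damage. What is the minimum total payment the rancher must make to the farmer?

$143

Efficient level: marginal profit ≥ marginal crop damage through level 2, so k* = 2.
With the farmer holding the right, the rancher must at least compensate total damage at k*: 23 + 120 = 143.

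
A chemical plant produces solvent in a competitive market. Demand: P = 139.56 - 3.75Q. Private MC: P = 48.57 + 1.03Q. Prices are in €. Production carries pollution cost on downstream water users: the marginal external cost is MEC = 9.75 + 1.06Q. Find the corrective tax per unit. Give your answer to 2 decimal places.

Social marginal cost = private MC + MEC = 58.32 + 2.09Q.
Set SMC = demand: 58.32 + 2.09Q = 139.56 - 3.75Q → Q* = 13.9110.
The Pigouvian tax equals MEC at Q*: 9.75 + 1.06×13.9110 = 24.4957.

tax = €24.50 per unit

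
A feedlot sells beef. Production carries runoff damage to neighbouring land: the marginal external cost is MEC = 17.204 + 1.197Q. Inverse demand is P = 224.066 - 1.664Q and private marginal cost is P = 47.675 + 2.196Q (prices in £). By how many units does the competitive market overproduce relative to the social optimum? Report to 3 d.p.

14.219 units

Market equilibrium (private): 47.675 + 2.196Q = 224.066 - 1.664Q → Q_m = 45.6972.
Social marginal cost = private MC + MEC = 64.879 + 3.393Q.
Set SMC = demand: 64.879 + 3.393Q = 224.066 - 1.664Q → Q* = 31.4785.
Gap = |45.6972 − 31.4785| = 14.2187.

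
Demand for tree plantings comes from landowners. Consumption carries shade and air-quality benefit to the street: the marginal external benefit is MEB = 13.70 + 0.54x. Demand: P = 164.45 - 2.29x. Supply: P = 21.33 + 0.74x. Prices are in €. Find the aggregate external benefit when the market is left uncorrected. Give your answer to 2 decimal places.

Market equilibrium (private): 21.33 + 0.74x = 164.45 - 2.29x → x_m = 47.2343.
Total external benefit = ∫₀^{x_m} (13.70 + 0.54x) dx = 13.70×47.2343 + ½×0.54×47.2343² = 1249.5013.

€1249.50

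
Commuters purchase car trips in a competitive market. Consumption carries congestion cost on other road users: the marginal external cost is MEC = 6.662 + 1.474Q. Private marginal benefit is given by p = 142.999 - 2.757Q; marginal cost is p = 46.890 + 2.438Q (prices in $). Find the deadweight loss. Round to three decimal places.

Market equilibrium (private): 46.890 + 2.438Q = 142.999 - 2.757Q → Q_m = 18.5003.
Social marginal benefit = demand − MEC = 136.337 - 4.231Q.
Set SMB = MC: 136.337 - 4.231Q = 46.890 + 2.438Q → Q* = 13.4124.
Between Q* and Q_m the wedge MC − SMB runs linearly from 0 to MEC(Q_m), so the loss is a triangle.
DWL = ½ × 5.0879 × 33.9314 = 86.3198.

DWL = $86.320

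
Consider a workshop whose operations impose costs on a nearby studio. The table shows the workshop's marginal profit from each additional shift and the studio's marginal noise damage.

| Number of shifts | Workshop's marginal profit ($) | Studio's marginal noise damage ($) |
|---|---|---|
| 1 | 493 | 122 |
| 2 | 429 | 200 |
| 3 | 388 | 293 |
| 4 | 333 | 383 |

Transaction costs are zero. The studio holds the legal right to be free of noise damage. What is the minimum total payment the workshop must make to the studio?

$615

Efficient level: marginal profit ≥ marginal noise damage through level 3, so k* = 3.
With the studio holding the right, the workshop must at least compensate total damage at k*: 122 + 200 + 293 = 615.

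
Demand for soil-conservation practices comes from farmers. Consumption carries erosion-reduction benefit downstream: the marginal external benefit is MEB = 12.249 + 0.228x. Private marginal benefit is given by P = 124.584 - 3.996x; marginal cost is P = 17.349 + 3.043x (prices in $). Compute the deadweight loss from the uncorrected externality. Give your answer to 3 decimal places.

DWL = $18.147

Market equilibrium (private): 17.349 + 3.043x = 124.584 - 3.996x → x_m = 15.2344.
Social marginal benefit = demand + MEB = 136.833 - 3.768x.
Set SMB = MC: 136.833 - 3.768x = 17.349 + 3.043x → x* = 17.5428.
Height of the DWL triangle at x_m is SMB(x_m) − MC(x_m) = MEB(x_m) = 15.7224.
DWL = ½ × 2.3084 × 15.7224 = 18.1468.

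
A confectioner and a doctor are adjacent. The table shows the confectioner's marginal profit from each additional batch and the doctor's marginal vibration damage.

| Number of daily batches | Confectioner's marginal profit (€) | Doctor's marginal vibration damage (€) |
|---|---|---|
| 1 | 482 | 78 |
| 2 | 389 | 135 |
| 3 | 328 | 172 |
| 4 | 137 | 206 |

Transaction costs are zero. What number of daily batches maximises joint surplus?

Bargaining reaches the level where marginal profit last exceeds marginal vibration damage.
That holds through level 3 (328 ≥ 172) but not at 4 (137 < 206).

3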